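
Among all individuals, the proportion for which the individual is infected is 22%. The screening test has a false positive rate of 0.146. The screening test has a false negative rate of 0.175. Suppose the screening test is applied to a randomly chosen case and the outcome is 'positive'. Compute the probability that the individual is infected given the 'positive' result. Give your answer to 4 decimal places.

Write H for 'the individual is infected'. Prior odds H:¬H = 0.22/0.78 = 0.28205. For the 'positive' outcome, the likelihood ratio is 0.825/0.146 = 5.6507.
Posterior odds = 0.28205 × 5.6507 = 1.5938, so P(H|E) = 1.5938/(1+1.5938) = 0.6145.

P(H | E) ≈ 0.6145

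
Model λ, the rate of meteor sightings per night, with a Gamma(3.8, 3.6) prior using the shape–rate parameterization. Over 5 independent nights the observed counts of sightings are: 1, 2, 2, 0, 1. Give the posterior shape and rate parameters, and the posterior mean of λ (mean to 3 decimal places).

Posterior: Gamma(shape=9.8, rate=8.6); mean ≈ 1.140

Total count ∑xᵢ = 6 over n = 5 nights.
Gamma is conjugate to the Poisson likelihood: posterior is Gamma(shape = 3.8+6 = 9.8, rate = 3.6+5 = 8.6).
E[λ | data] = 9.8/8.6 = 1.140.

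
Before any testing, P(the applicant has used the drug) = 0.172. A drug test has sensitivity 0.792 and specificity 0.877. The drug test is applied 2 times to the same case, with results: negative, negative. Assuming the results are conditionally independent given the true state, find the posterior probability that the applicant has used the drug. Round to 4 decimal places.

Posterior P(H) ≈ 0.0115

With H the event that the applicant has used the drug, the joint likelihood of the observed sequence is P(data|H) = 0.208·0.208 = 0.043264 and P(data|¬H) = 0.877·0.877 = 0.76913.
Bayes: P(H|data) = 0.172·0.043264 / (0.172·0.043264 + 0.828·0.76913) = 0.0074414/0.64428 = 0.0115.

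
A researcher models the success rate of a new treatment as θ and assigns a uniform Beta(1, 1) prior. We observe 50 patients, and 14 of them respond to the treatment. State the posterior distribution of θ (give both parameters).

Posterior: Beta(15, 37)

The binomial likelihood is conjugate to the Beta prior: with 14 successes and 36 failures, the posterior is Beta(1+14, 1+36) = Beta(15, 37).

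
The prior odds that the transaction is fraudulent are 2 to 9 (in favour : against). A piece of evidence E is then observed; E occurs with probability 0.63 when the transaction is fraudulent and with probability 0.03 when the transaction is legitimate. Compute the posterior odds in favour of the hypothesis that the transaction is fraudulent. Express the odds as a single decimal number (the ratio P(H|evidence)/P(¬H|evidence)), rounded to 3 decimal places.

Posterior odds ≈ 4.667

Prior odds = 2/9 = 0.22222. In log-odds, ln(0.22222) = -1.5041.
Add log likelihood ratio: ln(21.000) = 3.0445.
Posterior log-odds = 1.5404, so posterior odds = exp(1.5404) = 4.6667.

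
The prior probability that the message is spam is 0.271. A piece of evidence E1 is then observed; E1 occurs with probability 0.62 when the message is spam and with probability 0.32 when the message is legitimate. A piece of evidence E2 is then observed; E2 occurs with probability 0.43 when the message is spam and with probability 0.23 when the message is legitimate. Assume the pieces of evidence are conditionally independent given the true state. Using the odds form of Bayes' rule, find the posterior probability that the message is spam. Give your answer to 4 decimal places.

Prior odds = 0.271/(1−0.271) = 0.37174. In log-odds, ln(0.37174) = -0.98955.
Add log likelihood ratios: ln(1.9375) + ln(1.8696) = 1.2871.
Posterior log-odds = 0.29755, so posterior odds = exp(0.29755) = 1.3466. Converting, P(H|E) = 1.3466/2.3466 = 0.5738.

Posterior probability ≈ 0.5738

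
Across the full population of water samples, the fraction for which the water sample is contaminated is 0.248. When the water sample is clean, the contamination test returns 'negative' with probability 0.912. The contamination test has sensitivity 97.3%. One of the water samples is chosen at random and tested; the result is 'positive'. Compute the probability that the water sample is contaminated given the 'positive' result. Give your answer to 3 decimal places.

P(H | E) ≈ 0.785

Let H be the event that the water sample is contaminated. P(H) = 0.248, so P(¬H) = 0.752. With E the 'positive' result, P(E|H) = 0.973 and P(E|¬H) = 0.088.
P(E) = 0.973·0.248 + 0.088·0.752 = 0.24130 + 0.066176 = 0.30748.
By Bayes' theorem, P(H|E) = 0.24130 / 0.30748 = 0.785.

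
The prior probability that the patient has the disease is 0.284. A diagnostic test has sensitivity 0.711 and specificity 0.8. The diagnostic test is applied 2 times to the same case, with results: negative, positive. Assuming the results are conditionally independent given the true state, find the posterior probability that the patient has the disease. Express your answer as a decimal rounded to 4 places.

With H the event that the patient has the disease, the joint likelihood of the observed sequence is P(data|H) = 0.289·0.711 = 0.20548 and P(data|¬H) = 0.8·0.2 = 0.16000.
Bayes: P(H|data) = 0.284·0.20548 / (0.284·0.20548 + 0.716·0.16000) = 0.058356/0.17292 = 0.3375.

Posterior P(H) ≈ 0.3375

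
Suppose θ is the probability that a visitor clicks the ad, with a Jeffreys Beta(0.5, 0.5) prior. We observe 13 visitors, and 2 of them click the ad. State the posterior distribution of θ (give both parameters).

Posterior: Beta(2.5, 11.5)

The binomial likelihood is conjugate to the Beta prior: with 2 successes and 11 failures, the posterior is Beta(0.5+2, 0.5+11) = Beta(2.5, 11.5).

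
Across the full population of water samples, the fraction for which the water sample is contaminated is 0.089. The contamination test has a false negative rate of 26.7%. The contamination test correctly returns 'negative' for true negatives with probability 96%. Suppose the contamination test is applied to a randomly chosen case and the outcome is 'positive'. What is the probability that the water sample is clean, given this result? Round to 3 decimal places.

Let H be the event that the water sample is contaminated. P(H) = 0.089, so P(¬H) = 0.911. With E the 'positive' result, P(E|H) = 0.733 and P(E|¬H) = 0.04.
P(E) = 0.733·0.089 + 0.04·0.911 = 0.065237 + 0.036440 = 0.10168.
By Bayes' theorem, P(H|E) = 0.065237 / 0.10168 = 0.642. Hence P(¬H|E) = 1 − 0.642 = 0.358.

P(¬H | E) ≈ 0.358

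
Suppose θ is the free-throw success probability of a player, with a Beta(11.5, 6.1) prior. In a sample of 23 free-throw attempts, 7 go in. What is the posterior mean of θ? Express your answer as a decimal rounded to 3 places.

Posterior mean ≈ 0.456

The binomial likelihood is conjugate to the Beta prior: with 7 successes and 16 failures, the posterior is Beta(11.5+7, 6.1+16) = Beta(18.5, 22.1).
E[θ | data] = 18.5/(18.5+22.1) = 0.456.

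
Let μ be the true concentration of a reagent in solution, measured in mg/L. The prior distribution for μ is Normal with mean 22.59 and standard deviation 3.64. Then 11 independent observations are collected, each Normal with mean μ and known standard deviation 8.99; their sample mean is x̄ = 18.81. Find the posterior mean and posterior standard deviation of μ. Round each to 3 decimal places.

With known σ, the Normal prior is conjugate. Weight on the data is w = (n/σ²)/(n/σ² + 1/τ₀²) = 0.136105/(0.136105+0.0754740) = 0.64328.
Posterior mean = w·x̄ + (1−w)·μ₀ = 0.64328·18.81 + 0.35672·22.59 = 20.158. Posterior variance = 1/(0.136105+0.0754740) = 4.72637, so SD = 2.174.

Posterior mean ≈ 20.158; posterior SD ≈ 2.174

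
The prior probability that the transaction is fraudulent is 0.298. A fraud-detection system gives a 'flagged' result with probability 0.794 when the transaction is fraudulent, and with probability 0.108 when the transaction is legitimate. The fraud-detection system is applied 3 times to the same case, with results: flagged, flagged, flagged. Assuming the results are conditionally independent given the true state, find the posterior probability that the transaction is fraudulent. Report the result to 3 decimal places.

With H the event that the transaction is fraudulent, the joint likelihood of the observed sequence is P(data|H) = 0.794·0.794·0.794 = 0.50057 and P(data|¬H) = 0.108·0.108·0.108 = 0.0012597.
Bayes: P(H|data) = 0.298·0.50057 / (0.298·0.50057 + 0.702·0.0012597) = 0.14917/0.15005 = 0.9941.

Posterior P(H) ≈ 0.994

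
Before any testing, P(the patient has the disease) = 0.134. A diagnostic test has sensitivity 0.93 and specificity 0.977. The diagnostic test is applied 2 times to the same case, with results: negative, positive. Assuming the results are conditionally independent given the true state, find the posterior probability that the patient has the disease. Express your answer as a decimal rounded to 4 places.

Posterior P(H) ≈ 0.3095

Let H be the event that the patient has the disease; start with P(H) = 0.134. P('positive'|H) = 0.93, P('positive'|¬H) = 0.023.
Update on result 1 ('negative'): P(H) ← 0.07·0.1340 / (0.07·0.1340 + 0.977·0.8660) = 0.0093800/0.85546 = 0.0110.
Update on result 2 ('positive'): P(H) ← 0.93·0.0110 / (0.93·0.0110 + 0.023·0.9890) = 0.010197/0.032945 = 0.3095.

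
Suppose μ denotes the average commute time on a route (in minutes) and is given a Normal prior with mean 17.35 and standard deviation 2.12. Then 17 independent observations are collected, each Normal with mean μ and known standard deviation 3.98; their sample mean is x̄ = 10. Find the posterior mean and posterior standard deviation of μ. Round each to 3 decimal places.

Prior precision 1/τ₀² = 1/2.12² = 0.222499; data precision n/σ² = 17/3.98² = 1.07321.
Posterior precision = 0.222499 + 1.07321 = 1.29570, giving posterior SD = 1/√1.29570 = 0.879.
Posterior mean = (0.222499·17.35 + 1.07321·10) / 1.29570 = 11.262.

Posterior mean ≈ 11.262; posterior SD ≈ 0.879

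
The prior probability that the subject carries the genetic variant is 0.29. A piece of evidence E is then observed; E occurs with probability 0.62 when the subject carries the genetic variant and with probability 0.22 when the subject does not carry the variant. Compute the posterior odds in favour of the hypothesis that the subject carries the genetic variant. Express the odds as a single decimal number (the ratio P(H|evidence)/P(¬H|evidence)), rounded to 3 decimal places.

Posterior odds ≈ 1.151

Prior odds = 0.29/(1−0.29) = 0.40845.
Likelihood ratio for E = 0.62/0.22 = 2.8182.
Posterior odds = prior odds × LR = 1.1511.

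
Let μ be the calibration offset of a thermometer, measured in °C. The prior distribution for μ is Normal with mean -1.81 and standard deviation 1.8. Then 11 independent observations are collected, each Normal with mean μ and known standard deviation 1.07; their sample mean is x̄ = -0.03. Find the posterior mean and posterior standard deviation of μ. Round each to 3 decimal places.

With known σ, the Normal prior is conjugate. Weight on the data is w = (n/σ²)/(n/σ² + 1/τ₀²) = 9.60783/(9.60783+0.308642) = 0.96888.
Posterior mean = w·x̄ + (1−w)·μ₀ = 0.96888·-0.03 + 0.031124·-1.81 = -0.085. Posterior variance = 1/(9.60783+0.308642) = 0.100842, so SD = 0.318.

Posterior mean ≈ -0.085; posterior SD ≈ 0.318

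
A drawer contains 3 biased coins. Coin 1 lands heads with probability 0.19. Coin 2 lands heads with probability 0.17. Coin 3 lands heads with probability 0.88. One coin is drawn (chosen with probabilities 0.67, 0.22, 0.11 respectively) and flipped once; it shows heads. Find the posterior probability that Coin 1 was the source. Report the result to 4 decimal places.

Posterior probability ≈ 0.4868

P(heads|C1) = 0.19; P(heads|C2) = 0.17; P(heads|C3) = 0.88.
Prior × likelihood for each source: 0.67·0.19=0.1273, 0.22·0.17=0.03740, 0.11·0.88=0.09680. Summing gives P(heads) = 0.26150.
P(Coin 1 | heads) = 0.1273 / 0.26150 = 0.4868.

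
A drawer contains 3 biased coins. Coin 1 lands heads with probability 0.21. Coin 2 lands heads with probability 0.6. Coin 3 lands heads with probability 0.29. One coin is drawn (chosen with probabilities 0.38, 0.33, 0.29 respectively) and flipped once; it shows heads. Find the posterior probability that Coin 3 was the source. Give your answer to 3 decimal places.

Posterior probability ≈ 0.232

Tabulate prior·likelihood by source: [1] prior 0.38, lik 0.21, product 0.07980; [2] prior 0.33, lik 0.6, product 0.1980; [3] prior 0.29, lik 0.29, product 0.08410.
Normalizing constant = 0.36190; the posterior for Coin 3 is its product over the sum, 0.08410/0.36190 = 0.232.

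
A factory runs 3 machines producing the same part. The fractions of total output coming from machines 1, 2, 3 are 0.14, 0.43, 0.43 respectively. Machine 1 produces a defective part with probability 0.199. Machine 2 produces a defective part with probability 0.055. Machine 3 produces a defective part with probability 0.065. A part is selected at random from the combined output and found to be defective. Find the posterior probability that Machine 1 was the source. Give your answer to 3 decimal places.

Posterior probability ≈ 0.351

Tabulate prior·likelihood by source: [1] prior 0.14, lik 0.199, product 0.02786; [2] prior 0.43, lik 0.055, product 0.02365; [3] prior 0.43, lik 0.065, product 0.02795.
Normalizing constant = 0.079460; the posterior for Machine 1 is its product over the sum, 0.02786/0.079460 = 0.351.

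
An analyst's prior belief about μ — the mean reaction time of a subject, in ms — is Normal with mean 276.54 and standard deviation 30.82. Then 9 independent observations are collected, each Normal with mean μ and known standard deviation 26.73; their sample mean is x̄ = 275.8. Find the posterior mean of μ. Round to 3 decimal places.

Posterior mean ≈ 275.857

Prior precision 1/τ₀² = 1/30.82² = 0.00105277; data precision n/σ² = 9/26.73² = 0.0125963.
Posterior precision = 0.00105277 + 0.0125963 = 0.0136491.
Posterior mean = (0.00105277·276.54 + 0.0125963·275.8) / 0.0136491 = 275.857.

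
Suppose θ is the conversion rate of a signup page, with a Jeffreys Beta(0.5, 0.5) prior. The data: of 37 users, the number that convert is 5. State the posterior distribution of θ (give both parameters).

Observing 5 successes and 32 failures updates Beta(0.5, 0.5) by adding the success and failure counts to the two shape parameters: α = 0.5+5 = 5.5, β = 0.5+32 = 32.5.

Posterior: Beta(5.5, 32.5)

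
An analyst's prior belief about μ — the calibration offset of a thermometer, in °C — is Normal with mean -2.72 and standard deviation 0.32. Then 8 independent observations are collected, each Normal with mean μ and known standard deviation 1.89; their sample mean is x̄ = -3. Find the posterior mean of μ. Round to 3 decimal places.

Prior precision 1/τ₀² = 1/0.32² = 9.76562; data precision n/σ² = 8/1.89² = 2.23958.
Posterior precision = 9.76562 + 2.23958 = 12.0052.
Posterior mean = (9.76562·-2.72 + 2.23958·-3) / 12.0052 = -2.772.

Posterior mean ≈ -2.772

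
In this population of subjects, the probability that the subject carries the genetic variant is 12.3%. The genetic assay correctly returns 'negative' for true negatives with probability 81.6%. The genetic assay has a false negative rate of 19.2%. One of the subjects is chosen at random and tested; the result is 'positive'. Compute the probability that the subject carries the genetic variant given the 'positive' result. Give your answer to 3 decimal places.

P(H | E) ≈ 0.381

Let H be the event that the subject carries the genetic variant. P(H) = 0.123, so P(¬H) = 0.877. With E the 'positive' result, P(E|H) = 0.808 and P(E|¬H) = 0.184.
P(E) = 0.808·0.123 + 0.184·0.877 = 0.099384 + 0.16137 = 0.26075.
By Bayes' theorem, P(H|E) = 0.099384 / 0.26075 = 0.381.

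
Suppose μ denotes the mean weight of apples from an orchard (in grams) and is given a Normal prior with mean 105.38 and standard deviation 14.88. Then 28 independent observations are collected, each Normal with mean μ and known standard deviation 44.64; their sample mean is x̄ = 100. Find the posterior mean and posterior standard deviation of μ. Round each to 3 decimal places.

Prior precision 1/τ₀² = 1/14.88² = 0.00451642; data precision n/σ² = 28/44.64² = 0.0140511.
Posterior precision = 0.00451642 + 0.0140511 = 0.0185675, giving posterior SD = 1/√0.0185675 = 7.339.
Posterior mean = (0.00451642·105.38 + 0.0140511·100) / 0.0185675 = 101.309.

Posterior mean ≈ 101.309; posterior SD ≈ 7.339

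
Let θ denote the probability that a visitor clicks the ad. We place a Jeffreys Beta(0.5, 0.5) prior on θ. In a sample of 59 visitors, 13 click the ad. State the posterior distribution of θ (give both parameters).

Posterior: Beta(13.5, 46.5)

Observing 13 successes and 46 failures updates Beta(0.5, 0.5) by adding the success and failure counts to the two shape parameters: α = 0.5+13 = 13.5, β = 0.5+46 = 46.5.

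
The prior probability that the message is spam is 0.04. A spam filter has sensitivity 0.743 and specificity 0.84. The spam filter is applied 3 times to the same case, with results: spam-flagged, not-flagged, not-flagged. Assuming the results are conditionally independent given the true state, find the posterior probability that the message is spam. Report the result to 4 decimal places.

With H the event that the message is spam, the joint likelihood of the observed sequence is P(data|H) = 0.743·0.257·0.257 = 0.049074 and P(data|¬H) = 0.16·0.84·0.84 = 0.11290.
Bayes: P(H|data) = 0.04·0.049074 / (0.04·0.049074 + 0.96·0.11290) = 0.0019630/0.11034 = 0.0178.

Posterior P(H) ≈ 0.0178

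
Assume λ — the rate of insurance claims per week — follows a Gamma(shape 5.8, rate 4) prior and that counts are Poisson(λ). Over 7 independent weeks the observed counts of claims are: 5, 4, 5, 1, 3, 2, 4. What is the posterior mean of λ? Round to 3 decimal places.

Posterior mean ≈ 2.709

The Poisson likelihood adds the total count to the shape and the number of exposure periods to the rate. Here ∑xᵢ = 24 and n = 7, so shape 5.8→29.8 and rate 4→11.
E[λ | data] = 29.8/11 = 2.709.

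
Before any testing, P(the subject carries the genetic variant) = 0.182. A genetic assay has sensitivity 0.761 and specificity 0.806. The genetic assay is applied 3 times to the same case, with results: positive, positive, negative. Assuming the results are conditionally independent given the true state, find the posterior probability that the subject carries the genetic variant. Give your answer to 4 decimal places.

With H the event that the subject carries the genetic variant, the joint likelihood of the observed sequence is P(data|H) = 0.761·0.761·0.239 = 0.13841 and P(data|¬H) = 0.194·0.194·0.806 = 0.030335.
Bayes: P(H|data) = 0.182·0.13841 / (0.182·0.13841 + 0.818·0.030335) = 0.025191/0.050004 = 0.5038.

Posterior P(H) ≈ 0.5038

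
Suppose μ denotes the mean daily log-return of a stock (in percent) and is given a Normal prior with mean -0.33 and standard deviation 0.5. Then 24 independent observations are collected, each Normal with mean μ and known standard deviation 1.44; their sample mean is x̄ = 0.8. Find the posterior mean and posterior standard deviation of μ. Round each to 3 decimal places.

Posterior mean ≈ 0.510; posterior SD ≈ 0.253

Prior precision 1/τ₀² = 1/0.5² = 4.00000; data precision n/σ² = 24/1.44² = 11.5741.
Posterior precision = 4.00000 + 11.5741 = 15.5741, giving posterior SD = 1/√15.5741 = 0.253.
Posterior mean = (4.00000·-0.33 + 11.5741·0.8) / 15.5741 = 0.510.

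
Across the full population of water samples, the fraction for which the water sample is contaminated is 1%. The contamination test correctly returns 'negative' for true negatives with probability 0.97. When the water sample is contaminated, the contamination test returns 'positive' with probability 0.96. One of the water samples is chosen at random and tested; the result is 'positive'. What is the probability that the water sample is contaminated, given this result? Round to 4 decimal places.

Write H for 'the water sample is contaminated'. Prior odds H:¬H = 0.01/0.99 = 0.010101. For the 'positive' outcome, the likelihood ratio is 0.96/0.03 = 32.000.
Posterior odds = 0.010101 × 32.000 = 0.32323, so P(H|E) = 0.32323/(1+0.32323) = 0.2443.

P(H | E) ≈ 0.2443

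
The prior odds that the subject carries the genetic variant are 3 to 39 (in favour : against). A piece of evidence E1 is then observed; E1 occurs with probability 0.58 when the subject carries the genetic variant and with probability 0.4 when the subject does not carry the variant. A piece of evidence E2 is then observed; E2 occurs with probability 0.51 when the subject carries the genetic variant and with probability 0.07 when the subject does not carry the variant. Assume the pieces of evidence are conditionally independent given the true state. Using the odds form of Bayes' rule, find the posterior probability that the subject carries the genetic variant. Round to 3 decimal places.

Posterior probability ≈ 0.448

Prior odds = 3/39 = 0.076923. In log-odds, ln(0.076923) = -2.5649.
Add log likelihood ratios: ln(1.4500) + ln(7.2857) = 2.3575.
Posterior log-odds = -0.20747, so posterior odds = exp(-0.20747) = 0.81264. Converting, P(H|E) = 0.81264/1.8126 = 0.448.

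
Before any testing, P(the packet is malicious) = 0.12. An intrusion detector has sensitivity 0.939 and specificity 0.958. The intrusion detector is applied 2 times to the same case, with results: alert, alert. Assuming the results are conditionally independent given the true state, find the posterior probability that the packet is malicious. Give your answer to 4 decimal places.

Posterior P(H) ≈ 0.9855

Let H be the event that the packet is malicious; start with P(H) = 0.12. P('alert'|H) = 0.939, P('alert'|¬H) = 0.042.
Update on result 1 ('alert'): P(H) ← 0.939·0.1200 / (0.939·0.1200 + 0.042·0.8800) = 0.11268/0.14964 = 0.7530.
Update on result 2 ('alert'): P(H) ← 0.939·0.7530 / (0.939·0.7530 + 0.042·0.2470) = 0.70707/0.71745 = 0.9855.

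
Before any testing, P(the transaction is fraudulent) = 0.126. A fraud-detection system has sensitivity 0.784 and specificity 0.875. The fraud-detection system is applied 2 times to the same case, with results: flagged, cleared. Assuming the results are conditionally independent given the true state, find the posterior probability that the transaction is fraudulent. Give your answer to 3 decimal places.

With H the event that the transaction is fraudulent, the joint likelihood of the observed sequence is P(data|H) = 0.784·0.216 = 0.16934 and P(data|¬H) = 0.125·0.875 = 0.10938.
Bayes: P(H|data) = 0.126·0.16934 / (0.126·0.16934 + 0.874·0.10938) = 0.021337/0.11693 = 0.1825.

Posterior P(H) ≈ 0.182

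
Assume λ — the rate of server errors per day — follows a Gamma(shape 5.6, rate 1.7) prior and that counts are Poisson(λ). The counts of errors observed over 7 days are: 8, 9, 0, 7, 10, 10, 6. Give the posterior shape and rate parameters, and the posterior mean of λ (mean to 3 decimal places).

The Poisson likelihood adds the total count to the shape and the number of exposure periods to the rate. Here ∑xᵢ = 50 and n = 7, so shape 5.6→55.6 and rate 1.7→8.7.
E[λ | data] = 55.6/8.7 = 6.391.

Posterior: Gamma(shape=55.6, rate=8.7); mean ≈ 6.391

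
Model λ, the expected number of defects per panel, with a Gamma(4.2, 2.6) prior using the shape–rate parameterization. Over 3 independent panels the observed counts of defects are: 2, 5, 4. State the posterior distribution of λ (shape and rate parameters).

The Poisson likelihood adds the total count to the shape and the number of exposure periods to the rate. Here ∑xᵢ = 11 and n = 3, so shape 4.2→15.2 and rate 2.6→5.6.

Posterior: Gamma(shape=15.2, rate=5.6)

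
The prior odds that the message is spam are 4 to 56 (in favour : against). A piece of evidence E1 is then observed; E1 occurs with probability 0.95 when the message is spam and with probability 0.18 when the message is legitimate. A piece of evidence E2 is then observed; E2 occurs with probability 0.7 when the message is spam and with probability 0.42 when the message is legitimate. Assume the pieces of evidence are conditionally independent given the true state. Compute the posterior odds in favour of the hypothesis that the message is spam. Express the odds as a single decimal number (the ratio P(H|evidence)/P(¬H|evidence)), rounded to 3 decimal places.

Prior odds = 4/56 = 0.071429. In log-odds, ln(0.071429) = -2.6391.
Add log likelihood ratios: ln(5.2778) + ln(1.6667) = 2.1743.
Posterior log-odds = -0.46473, so posterior odds = exp(-0.46473) = 0.62831.

Posterior odds ≈ 0.628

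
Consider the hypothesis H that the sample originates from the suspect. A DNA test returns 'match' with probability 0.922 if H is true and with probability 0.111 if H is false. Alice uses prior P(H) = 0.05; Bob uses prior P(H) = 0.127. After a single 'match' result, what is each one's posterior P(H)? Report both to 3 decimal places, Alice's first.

P('+'|H) = 0.922, P('+'|¬H) = 0.111.
Alice: numerator 0.922·0.05 = 0.046100; evidence = 0.046100+0.111·0.95 = 0.15155; posterior = 0.304.
Bob: numerator 0.922·0.127 = 0.11709; evidence = 0.11709+0.111·0.873 = 0.21400; posterior = 0.547.

Alice: 0.304; Bob: 0.547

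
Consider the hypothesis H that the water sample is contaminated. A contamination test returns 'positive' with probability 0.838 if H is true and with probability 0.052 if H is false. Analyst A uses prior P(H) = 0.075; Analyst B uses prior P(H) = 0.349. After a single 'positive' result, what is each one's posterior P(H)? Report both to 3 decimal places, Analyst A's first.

Analyst A: 0.566; Analyst B: 0.896

P('+'|H) = 0.838, P('+'|¬H) = 0.052.
Analyst A: numerator 0.838·0.075 = 0.062850; evidence = 0.062850+0.052·0.925 = 0.11095; posterior = 0.566.
Analyst B: numerator 0.838·0.349 = 0.29246; evidence = 0.29246+0.052·0.651 = 0.32631; posterior = 0.896.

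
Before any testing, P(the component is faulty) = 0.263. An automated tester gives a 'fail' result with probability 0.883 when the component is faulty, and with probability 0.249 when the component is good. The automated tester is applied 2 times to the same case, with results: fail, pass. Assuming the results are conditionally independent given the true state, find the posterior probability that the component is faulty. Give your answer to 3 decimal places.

With H the event that the component is faulty, the joint likelihood of the observed sequence is P(data|H) = 0.883·0.117 = 0.10331 and P(data|¬H) = 0.249·0.751 = 0.18700.
Bayes: P(H|data) = 0.263·0.10331 / (0.263·0.10331 + 0.737·0.18700) = 0.027171/0.16499 = 0.1647.

Posterior P(H) ≈ 0.165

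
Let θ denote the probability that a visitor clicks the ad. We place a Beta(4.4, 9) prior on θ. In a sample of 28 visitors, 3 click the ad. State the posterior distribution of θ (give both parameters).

Observing 3 successes and 25 failures updates Beta(4.4, 9) by adding the success and failure counts to the two shape parameters: α = 4.4+3 = 7.4, β = 9+25 = 34.

Posterior: Beta(7.4, 34)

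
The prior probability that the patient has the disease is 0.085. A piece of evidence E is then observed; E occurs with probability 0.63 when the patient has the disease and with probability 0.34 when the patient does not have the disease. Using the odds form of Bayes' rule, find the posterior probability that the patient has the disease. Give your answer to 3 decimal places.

Prior odds = 0.085/(1−0.085) = 0.092896.
Likelihood ratio for E = 0.63/0.34 = 1.8529.
Posterior odds = prior odds × LR = 0.17213.
Posterior probability = odds/(1+odds) = 0.17213/1.1721 = 0.147.

Posterior probability ≈ 0.147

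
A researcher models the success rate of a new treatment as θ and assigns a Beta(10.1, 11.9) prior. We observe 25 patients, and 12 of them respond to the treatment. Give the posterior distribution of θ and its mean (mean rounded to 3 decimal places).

Posterior: Beta(22.1, 24.9); mean ≈ 0.470

Observing 12 successes and 13 failures updates Beta(10.1, 11.9) by adding the success and failure counts to the two shape parameters: α = 10.1+12 = 22.1, β = 11.9+13 = 24.9.
Posterior mean = α/(α+β) = 22.1/47 = 0.470.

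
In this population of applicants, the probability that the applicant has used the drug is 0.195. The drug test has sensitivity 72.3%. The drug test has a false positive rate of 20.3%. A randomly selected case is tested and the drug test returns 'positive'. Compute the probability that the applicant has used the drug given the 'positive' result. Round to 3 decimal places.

P(H | E) ≈ 0.463

Write H for 'the applicant has used the drug'. Prior odds H:¬H = 0.195/0.805 = 0.24224. For the 'positive' outcome, the likelihood ratio is 0.723/0.203 = 3.5616.
Posterior odds = 0.24224 × 3.5616 = 0.86274, so P(H|E) = 0.86274/(1+0.86274) = 0.463.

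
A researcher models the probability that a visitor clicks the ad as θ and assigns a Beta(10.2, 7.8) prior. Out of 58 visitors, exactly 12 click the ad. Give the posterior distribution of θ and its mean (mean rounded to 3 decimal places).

Posterior: Beta(22.2, 53.8); mean ≈ 0.292

The binomial likelihood is conjugate to the Beta prior: with 12 successes and 46 failures, the posterior is Beta(10.2+12, 7.8+46) = Beta(22.2, 53.8).
Posterior mean = α/(α+β) = 22.2/76 = 0.292.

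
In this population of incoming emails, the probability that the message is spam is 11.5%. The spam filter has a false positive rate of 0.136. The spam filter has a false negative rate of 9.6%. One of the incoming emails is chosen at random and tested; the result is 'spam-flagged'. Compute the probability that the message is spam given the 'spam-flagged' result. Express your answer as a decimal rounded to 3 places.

P(H | E) ≈ 0.463

Write H for 'the message is spam'. Prior odds H:¬H = 0.115/0.885 = 0.12994. For the 'spam-flagged' outcome, the likelihood ratio is 0.904/0.136 = 6.6471.
Posterior odds = 0.12994 × 6.6471 = 0.86374, so P(H|E) = 0.86374/(1+0.86374) = 0.463.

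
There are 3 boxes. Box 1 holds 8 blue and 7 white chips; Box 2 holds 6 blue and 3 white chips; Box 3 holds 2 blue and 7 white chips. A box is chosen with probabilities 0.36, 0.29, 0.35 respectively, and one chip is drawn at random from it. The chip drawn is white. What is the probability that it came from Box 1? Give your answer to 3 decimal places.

Tabulate prior·likelihood by source: [1] prior 0.36, lik 0.4667, product 0.1680; [2] prior 0.29, lik 0.3333, product 0.09667; [3] prior 0.35, lik 0.7778, product 0.2722.
Normalizing constant = 0.53689; the posterior for Box 1 is its product over the sum, 0.1680/0.53689 = 0.313.

Posterior probability ≈ 0.313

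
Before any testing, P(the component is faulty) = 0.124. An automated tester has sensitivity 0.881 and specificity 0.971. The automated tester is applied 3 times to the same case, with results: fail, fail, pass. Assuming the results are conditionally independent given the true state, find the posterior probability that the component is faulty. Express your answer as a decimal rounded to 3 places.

Posterior P(H) ≈ 0.941

With H the event that the component is faulty, the joint likelihood of the observed sequence is P(data|H) = 0.881·0.881·0.119 = 0.092363 and P(data|¬H) = 0.029·0.029·0.971 = 0.00081661.
Bayes: P(H|data) = 0.124·0.092363 / (0.124·0.092363 + 0.876·0.00081661) = 0.011453/0.012168 = 0.9412.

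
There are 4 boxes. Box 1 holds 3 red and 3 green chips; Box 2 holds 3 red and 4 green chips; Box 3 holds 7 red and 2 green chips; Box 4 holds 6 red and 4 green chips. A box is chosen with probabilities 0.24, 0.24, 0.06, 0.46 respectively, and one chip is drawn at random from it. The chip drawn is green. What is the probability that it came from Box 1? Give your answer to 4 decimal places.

Tabulate prior·likelihood by source: [1] prior 0.24, lik 0.5, product 0.1200; [2] prior 0.24, lik 0.5714, product 0.1371; [3] prior 0.06, lik 0.2222, product 0.01333; [4] prior 0.46, lik 0.4, product 0.1840.
Normalizing constant = 0.45448; the posterior for Box 1 is its product over the sum, 0.1200/0.45448 = 0.2640.

Posterior probability ≈ 0.2640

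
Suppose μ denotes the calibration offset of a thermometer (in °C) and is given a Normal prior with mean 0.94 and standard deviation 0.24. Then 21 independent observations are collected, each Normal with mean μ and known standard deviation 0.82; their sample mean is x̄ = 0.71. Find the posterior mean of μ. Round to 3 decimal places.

Prior precision 1/τ₀² = 1/0.24² = 17.3611; data precision n/σ² = 21/0.82² = 31.2314.
Posterior precision = 17.3611 + 31.2314 = 48.5925.
Posterior mean = (17.3611·0.94 + 31.2314·0.71) / 48.5925 = 0.792.

Posterior mean ≈ 0.792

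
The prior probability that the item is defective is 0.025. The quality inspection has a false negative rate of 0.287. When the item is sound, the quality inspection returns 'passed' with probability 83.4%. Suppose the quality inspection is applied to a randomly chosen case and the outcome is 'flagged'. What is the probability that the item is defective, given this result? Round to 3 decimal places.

P(H | E) ≈ 0.099

Let H be the event that the item is defective. P(H) = 0.025, so P(¬H) = 0.975. With E the 'flagged' result, P(E|H) = 0.713 and P(E|¬H) = 0.166.
P(E) = 0.713·0.025 + 0.166·0.975 = 0.017825 + 0.16185 = 0.17968.
By Bayes' theorem, P(H|E) = 0.017825 / 0.17968 = 0.099.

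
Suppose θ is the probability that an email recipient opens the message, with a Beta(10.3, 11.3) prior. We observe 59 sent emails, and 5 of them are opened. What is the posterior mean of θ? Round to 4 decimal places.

Posterior mean ≈ 0.1898

The binomial likelihood is conjugate to the Beta prior: with 5 successes and 54 failures, the posterior is Beta(10.3+5, 11.3+54) = Beta(15.3, 65.3).
Posterior mean = α/(α+β) = 15.3/80.6 = 0.1898.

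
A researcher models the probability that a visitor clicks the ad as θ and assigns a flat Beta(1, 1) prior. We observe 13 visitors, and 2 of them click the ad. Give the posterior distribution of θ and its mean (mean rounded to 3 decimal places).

Posterior: Beta(3, 12); mean ≈ 0.200

The binomial likelihood is conjugate to the Beta prior: with 2 successes and 11 failures, the posterior is Beta(1+2, 1+11) = Beta(3, 12).
Posterior mean = α/(α+β) = 3/15 = 0.200.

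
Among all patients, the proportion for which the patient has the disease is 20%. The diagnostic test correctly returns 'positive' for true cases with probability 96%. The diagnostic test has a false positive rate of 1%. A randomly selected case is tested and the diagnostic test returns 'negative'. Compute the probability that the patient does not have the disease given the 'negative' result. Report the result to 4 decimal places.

Write H for 'the patient has the disease'. Prior odds H:¬H = 0.2/0.8 = 0.25000. For the 'negative' outcome, the likelihood ratio is 0.04/0.99 = 0.040404.
Posterior odds = 0.25000 × 0.040404 = 0.010101, so P(H|E) = 0.010101/(1+0.010101) = 0.0100. Then P(¬H|E) = 1 − 0.0100 = 0.9900.

P(¬H | E) ≈ 0.9900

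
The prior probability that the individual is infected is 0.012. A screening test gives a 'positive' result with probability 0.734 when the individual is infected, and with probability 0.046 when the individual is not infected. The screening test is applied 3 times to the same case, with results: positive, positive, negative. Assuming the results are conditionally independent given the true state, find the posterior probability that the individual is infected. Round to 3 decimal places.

With H the event that the individual is infected, the joint likelihood of the observed sequence is P(data|H) = 0.734·0.734·0.266 = 0.14331 and P(data|¬H) = 0.046·0.046·0.954 = 0.0020187.
Bayes: P(H|data) = 0.012·0.14331 / (0.012·0.14331 + 0.988·0.0020187) = 0.0017197/0.0037141 = 0.4630.

Posterior P(H) ≈ 0.463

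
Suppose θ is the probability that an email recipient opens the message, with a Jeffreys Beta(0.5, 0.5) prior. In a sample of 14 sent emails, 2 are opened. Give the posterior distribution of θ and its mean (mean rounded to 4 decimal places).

The binomial likelihood is conjugate to the Beta prior: with 2 successes and 12 failures, the posterior is Beta(0.5+2, 0.5+12) = Beta(2.5, 12.5).
Posterior mean = α/(α+β) = 2.5/15 = 0.1667.

Posterior: Beta(2.5, 12.5); mean ≈ 0.1667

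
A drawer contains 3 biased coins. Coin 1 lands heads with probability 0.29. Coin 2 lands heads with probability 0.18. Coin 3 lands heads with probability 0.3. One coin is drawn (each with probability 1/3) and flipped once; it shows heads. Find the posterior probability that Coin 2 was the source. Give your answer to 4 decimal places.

P(heads|C1) = 0.29; P(heads|C2) = 0.18; P(heads|C3) = 0.3.
Prior × likelihood for each source: 0.333333·0.29=0.09667, 0.333333·0.18=0.06000, 0.333333·0.3=0.1000. Summing gives P(heads) = 0.25667.
P(Coin 2 | heads) = 0.06000 / 0.25667 = 0.2338.

Posterior probability ≈ 0.2338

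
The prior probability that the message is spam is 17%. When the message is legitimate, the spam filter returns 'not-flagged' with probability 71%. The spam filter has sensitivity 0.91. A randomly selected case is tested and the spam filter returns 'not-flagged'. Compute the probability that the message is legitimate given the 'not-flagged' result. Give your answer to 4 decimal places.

Write H for 'the message is spam'. Prior odds H:¬H = 0.17/0.83 = 0.20482. For the 'not-flagged' outcome, the likelihood ratio is 0.09/0.71 = 0.12676.
Posterior odds = 0.20482 × 0.12676 = 0.025963, so P(H|E) = 0.025963/(1+0.025963) = 0.0253. Then P(¬H|E) = 1 − 0.0253 = 0.9747.

P(¬H | E) ≈ 0.9747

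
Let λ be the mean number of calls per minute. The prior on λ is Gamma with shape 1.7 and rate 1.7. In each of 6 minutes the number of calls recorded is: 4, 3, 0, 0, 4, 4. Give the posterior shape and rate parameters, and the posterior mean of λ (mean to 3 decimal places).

Posterior: Gamma(shape=16.7, rate=7.7); mean ≈ 2.169

Total count ∑xᵢ = 15 over n = 6 minutes.
Gamma is conjugate to the Poisson likelihood: posterior is Gamma(shape = 1.7+15 = 16.7, rate = 1.7+6 = 7.7).
Posterior mean = shape/rate = 16.7/7.7 = 2.169.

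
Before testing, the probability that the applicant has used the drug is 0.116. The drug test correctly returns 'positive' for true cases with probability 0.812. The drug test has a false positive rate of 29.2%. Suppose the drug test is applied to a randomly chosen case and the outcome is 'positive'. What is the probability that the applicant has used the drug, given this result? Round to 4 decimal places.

Let H be the event that the applicant has used the drug. P(H) = 0.116, so P(¬H) = 0.884. With E the 'positive' result, P(E|H) = 0.812 and P(E|¬H) = 0.292.
P(E) = 0.812·0.116 + 0.292·0.884 = 0.094192 + 0.25813 = 0.35232.
By Bayes' theorem, P(H|E) = 0.094192 / 0.35232 = 0.2673.

P(H | E) ≈ 0.2673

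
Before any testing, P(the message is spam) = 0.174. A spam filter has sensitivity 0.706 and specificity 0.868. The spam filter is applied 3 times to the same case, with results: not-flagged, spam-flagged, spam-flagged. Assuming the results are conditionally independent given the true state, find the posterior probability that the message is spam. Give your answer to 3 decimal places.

With H the event that the message is spam, the joint likelihood of the observed sequence is P(data|H) = 0.294·0.706·0.706 = 0.14654 and P(data|¬H) = 0.868·0.132·0.132 = 0.015124.
Bayes: P(H|data) = 0.174·0.14654 / (0.174·0.14654 + 0.826·0.015124) = 0.025498/0.037990 = 0.6712.

Posterior P(H) ≈ 0.671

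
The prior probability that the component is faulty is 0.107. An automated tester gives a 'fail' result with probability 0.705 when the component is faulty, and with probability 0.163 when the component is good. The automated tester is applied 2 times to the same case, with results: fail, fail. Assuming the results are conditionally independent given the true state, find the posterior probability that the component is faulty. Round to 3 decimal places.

With H the event that the component is faulty, the joint likelihood of the observed sequence is P(data|H) = 0.705·0.705 = 0.49702 and P(data|¬H) = 0.163·0.163 = 0.026569.
Bayes: P(H|data) = 0.107·0.49702 / (0.107·0.49702 + 0.893·0.026569) = 0.053182/0.076908 = 0.6915.

Posterior P(H) ≈ 0.691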